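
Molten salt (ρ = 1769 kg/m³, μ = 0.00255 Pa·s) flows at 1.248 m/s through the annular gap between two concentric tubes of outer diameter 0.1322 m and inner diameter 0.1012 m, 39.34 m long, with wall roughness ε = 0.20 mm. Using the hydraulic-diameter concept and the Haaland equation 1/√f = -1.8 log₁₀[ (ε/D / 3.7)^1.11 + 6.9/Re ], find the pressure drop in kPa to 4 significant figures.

ΔP ≈ 62.04 kPa

Hydraulic diameter D_h = 4A/P = D_o - D_i = 0.1322 - 0.1012 = 0.031 m.
Re = ρVD_h/μ = 1769·1.248·0.031/0.00255 = 2.684e+04.
ε/D_h = 0.0002/0.031 = 0.00645; Haaland gives 1/√f = -1.8 log₁₀[0.000867+0.000257] = 5.309, so f = 0.03549.
ΔP = f(L/D_h)(ρV²/2) = 0.03549·39.34/0.031·1378 = 6.204e+04 Pa.
ΔP = 62.04 kPa.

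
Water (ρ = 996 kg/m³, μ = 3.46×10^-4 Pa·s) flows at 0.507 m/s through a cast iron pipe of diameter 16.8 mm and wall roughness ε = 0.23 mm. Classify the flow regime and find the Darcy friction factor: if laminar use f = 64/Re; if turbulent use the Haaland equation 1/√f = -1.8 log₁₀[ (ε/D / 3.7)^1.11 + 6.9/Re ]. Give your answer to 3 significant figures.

f ≈ 0.0442

Re = ρVD/μ = 996·0.507·0.0168/0.000346 = 2.452e+04.
Re > 4000 → turbulent. ε/D = 0.00023/0.0168 = 0.0137; Haaland: 1/√f = -1.8 log₁₀[0.002 + 0.000281] = 4.756, so f = 0.04421.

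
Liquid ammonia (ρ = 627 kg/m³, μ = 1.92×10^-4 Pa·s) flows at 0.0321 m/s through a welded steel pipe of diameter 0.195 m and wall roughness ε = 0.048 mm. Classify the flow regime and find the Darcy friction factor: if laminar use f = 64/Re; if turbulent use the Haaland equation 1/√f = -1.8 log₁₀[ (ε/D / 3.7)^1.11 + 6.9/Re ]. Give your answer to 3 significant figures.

Re = ρVD/μ = 627·0.0321·0.195/0.000192 = 2.044e+04.
Re > 4000 → turbulent. ε/D = 4.8e-05/0.195 = 0.000246; Haaland: 1/√f = -1.8 log₁₀[2.31e-05 + 0.000338] = 6.197, so f = 0.02604.

f ≈ 0.0260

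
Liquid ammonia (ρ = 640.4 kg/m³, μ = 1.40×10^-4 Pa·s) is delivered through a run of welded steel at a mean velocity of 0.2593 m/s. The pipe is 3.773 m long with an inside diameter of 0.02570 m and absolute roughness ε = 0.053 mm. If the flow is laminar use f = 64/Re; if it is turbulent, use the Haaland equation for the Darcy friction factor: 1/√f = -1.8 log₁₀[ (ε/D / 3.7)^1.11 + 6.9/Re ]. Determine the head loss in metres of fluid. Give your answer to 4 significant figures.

Reynolds number Re = ρVD/μ = 640.4 · 0.2593 · 0.0257 / 0.00014 = 3.048e+04.
Re > 4000 → turbulent. Relative roughness ε/D = 5.3e-05/0.0257 = 0.00206. Haaland: 1/√f = -1.8 log₁₀[(0.00206/3.7)^1.11 + 6.9/3.048e+04] = -1.8 log₁₀[0.000244 + 0.000226] = 5.989, so f = 0.02788.
Darcy-Weisbach: ΔP = f(L/D)(ρV²/2) = 0.02788·(3.773/0.0257)·(640.4·0.2593²/2) = 0.02788·146.8·21.53 = 88.12 Pa.
Head loss h_f = ΔP/(ρg) = 88.12/(640.4·9.81) = 0.01403 m.

h_f ≈ 0.01403 m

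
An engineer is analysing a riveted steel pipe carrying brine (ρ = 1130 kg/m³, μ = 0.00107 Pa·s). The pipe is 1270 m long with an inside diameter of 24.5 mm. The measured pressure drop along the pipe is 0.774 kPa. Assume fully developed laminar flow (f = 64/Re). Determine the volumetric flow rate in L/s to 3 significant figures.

For laminar flow, f = 64/Re with Re = ρVD/μ, so Darcy-Weisbach reduces to ΔP = 32μLV/D². Solving for V: V = ΔP·D²/(32μL) = 774·(0.0245)²/(32·0.00107·1270) = 0.01068 m/s.
Check: Re = ρVD/μ = 1130·0.01068·0.0245/0.00107 = 276.4 < 2300, so the laminar assumption holds.
Q = V·A = 0.01068·(π/4·0.0245²) = 5.037e-06 m³/s = 0.00504 L/s.

Q ≈ 0.00504 L/s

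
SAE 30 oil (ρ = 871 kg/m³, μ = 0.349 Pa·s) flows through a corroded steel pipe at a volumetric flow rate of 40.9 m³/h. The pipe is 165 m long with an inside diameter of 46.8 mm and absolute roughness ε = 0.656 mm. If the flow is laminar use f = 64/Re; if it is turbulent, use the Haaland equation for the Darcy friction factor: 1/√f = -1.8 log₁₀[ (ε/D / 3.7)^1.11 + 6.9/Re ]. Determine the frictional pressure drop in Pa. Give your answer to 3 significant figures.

Q = 40.9 m³/h = 40.9/3600 = 0.01136 m³/s.
Cross-sectional area A = πD²/4 = π(0.0468)²/4 = 0.00172 m²; mean velocity V = Q/A = 0.01136/0.00172 = 6.604 m/s.
Reynolds number Re = ρVD/μ = 871 · 6.604 · 0.0468 / 0.349 = 771.4.
Re < 2300 → laminar flow, so f = 64/Re = 64/771.4 = 0.08297 (the turbulent correlation is not needed).
Darcy-Weisbach: ΔP = f(L/D)(ρV²/2) = 0.08297·(165/0.0468)·(871·6.604²/2) = 0.08297·3526·1.9e+04 = 5.557e+06 Pa.

ΔP ≈ 5.56×10^6 Pa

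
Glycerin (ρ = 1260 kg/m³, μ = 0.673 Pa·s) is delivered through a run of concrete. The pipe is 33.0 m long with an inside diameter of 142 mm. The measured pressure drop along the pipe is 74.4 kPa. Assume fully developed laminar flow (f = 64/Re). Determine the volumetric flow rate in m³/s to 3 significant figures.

Q ≈ 0.0334 m³/s

For laminar flow, f = 64/Re with Re = ρVD/μ, so Darcy-Weisbach reduces to ΔP = 32μLV/D². Solving for V: V = ΔP·D²/(32μL) = 7.44e+04·(0.142)²/(32·0.673·33) = 2.111 m/s.
Check: Re = ρVD/μ = 1260·2.111·0.142/0.673 = 561.2 < 2300, so the laminar assumption holds.
Q = V·A = 2.111·(π/4·0.142²) = 0.03343 m³/s = 0.0334 m³/s.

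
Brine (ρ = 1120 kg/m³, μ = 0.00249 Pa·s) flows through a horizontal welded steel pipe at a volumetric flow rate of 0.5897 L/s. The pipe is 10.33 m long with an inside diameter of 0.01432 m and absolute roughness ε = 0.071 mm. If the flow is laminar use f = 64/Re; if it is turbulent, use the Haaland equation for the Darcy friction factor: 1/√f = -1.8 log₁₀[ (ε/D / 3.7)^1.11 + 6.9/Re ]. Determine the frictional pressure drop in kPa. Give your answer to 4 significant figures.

ΔP ≈ 182.4 kPa

Q = 0.5897 L/s = 0.5897/1000 = 0.0005897 m³/s.
Cross-sectional area A = πD²/4 = π(0.01432)²/4 = 0.0001611 m²; mean velocity V = Q/A = 0.0005897/0.0001611 = 3.661 m/s.
Reynolds number Re = ρVD/μ = 1120 · 3.661 · 0.01432 / 0.00249 = 2.358e+04.
Re > 4000 → turbulent. Relative roughness ε/D = 7.1e-05/0.01432 = 0.00496. Haaland: 1/√f = -1.8 log₁₀[(0.00496/3.7)^1.11 + 6.9/2.358e+04] = -1.8 log₁₀[0.000647 + 0.000293] = 5.448, so f = 0.03369.
Darcy-Weisbach: ΔP = f(L/D)(ρV²/2) = 0.03369·(10.33/0.01432)·(1120·3.661²/2) = 0.03369·721.4·7508 = 1.824e+05 Pa.
ΔP = 1.824e+05 Pa = 182.4 kPa.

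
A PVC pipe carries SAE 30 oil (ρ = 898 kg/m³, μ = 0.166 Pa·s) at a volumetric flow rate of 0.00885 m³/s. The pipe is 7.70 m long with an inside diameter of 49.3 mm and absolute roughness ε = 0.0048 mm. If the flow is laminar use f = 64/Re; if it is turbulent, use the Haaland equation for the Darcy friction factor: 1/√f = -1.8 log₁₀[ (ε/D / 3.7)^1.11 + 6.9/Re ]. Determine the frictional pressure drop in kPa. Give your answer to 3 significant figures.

Cross-sectional area A = πD²/4 = π(0.0493)²/4 = 0.001909 m²; mean velocity V = Q/A = 0.00885/0.001909 = 4.636 m/s.
Reynolds number Re = ρVD/μ = 898 · 4.636 · 0.0493 / 0.166 = 1236.
Re < 2300 → laminar flow, so f = 64/Re = 64/1236 = 0.05176 (the turbulent correlation is not needed).
Darcy-Weisbach: ΔP = f(L/D)(ρV²/2) = 0.05176·(7.7/0.0493)·(898·4.636²/2) = 0.05176·156.2·9651 = 7.802e+04 Pa.
ΔP = 7.802e+04 Pa = 78.0 kPa.

ΔP ≈ 78.0 kPa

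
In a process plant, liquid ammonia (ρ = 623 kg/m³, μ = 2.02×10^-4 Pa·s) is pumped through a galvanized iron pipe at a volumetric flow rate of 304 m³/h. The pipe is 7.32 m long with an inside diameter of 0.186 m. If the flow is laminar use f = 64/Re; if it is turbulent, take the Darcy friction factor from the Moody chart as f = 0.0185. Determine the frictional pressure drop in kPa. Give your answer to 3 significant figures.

ΔP ≈ 2.19 kPa

Q = 304 m³/h = 304/3600 = 0.08444 m³/s.
Cross-sectional area A = πD²/4 = π(0.186)²/4 = 0.02717 m²; mean velocity V = Q/A = 0.08444/0.02717 = 3.108 m/s.
Reynolds number Re = ρVD/μ = 623 · 3.108 · 0.186 / 0.000202 = 1.783e+06.
Re > 4000 → turbulent; use the Moody-chart value f = 0.0185.
Darcy-Weisbach: ΔP = f(L/D)(ρV²/2) = 0.0185·(7.32/0.186)·(623·3.108²/2) = 0.0185·39.35·3009 = 2190 Pa.
ΔP = 2190 Pa = 2.19 kPa.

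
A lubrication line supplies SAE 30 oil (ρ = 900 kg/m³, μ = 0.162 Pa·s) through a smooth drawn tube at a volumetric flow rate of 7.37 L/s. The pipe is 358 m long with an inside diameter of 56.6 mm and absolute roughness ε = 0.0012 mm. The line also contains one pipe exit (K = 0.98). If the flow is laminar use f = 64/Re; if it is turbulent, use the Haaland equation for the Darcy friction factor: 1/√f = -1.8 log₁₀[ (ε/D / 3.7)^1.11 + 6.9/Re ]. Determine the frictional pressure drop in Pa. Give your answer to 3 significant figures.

ΔP ≈ 1.70×10^6 Pa

Q = 7.37 L/s = 7.37/1000 = 0.00737 m³/s.
Cross-sectional area A = πD²/4 = π(0.0566)²/4 = 0.002516 m²; mean velocity V = Q/A = 0.00737/0.002516 = 2.929 m/s.
Reynolds number Re = ρVD/μ = 900 · 2.929 · 0.0566 / 0.162 = 921.1.
Re < 2300 → laminar flow, so f = 64/Re = 64/921.1 = 0.06949 (the turbulent correlation is not needed).
Total minor-loss coefficient ΣK = 1·0.98 = 0.98.
ΔP = [f·L/D + ΣK]·(ρV²/2) = [0.06949·358/0.0566 + 0.98]·(900·2.929²/2) = [439.5 + 0.98]·3861 = 1.701e+06 Pa.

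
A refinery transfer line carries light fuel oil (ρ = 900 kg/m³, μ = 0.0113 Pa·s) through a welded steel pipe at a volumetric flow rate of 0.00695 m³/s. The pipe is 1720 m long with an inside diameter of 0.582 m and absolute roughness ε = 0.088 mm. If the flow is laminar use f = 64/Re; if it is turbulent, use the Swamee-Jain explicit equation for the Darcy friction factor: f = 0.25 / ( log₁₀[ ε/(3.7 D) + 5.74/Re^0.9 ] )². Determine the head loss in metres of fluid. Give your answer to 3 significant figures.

h_f ≈ 0.00543 m

Cross-sectional area A = πD²/4 = π(0.582)²/4 = 0.266 m²; mean velocity V = Q/A = 0.00695/0.266 = 0.02612 m/s.
Reynolds number Re = ρVD/μ = 900 · 0.02612 · 0.582 / 0.0113 = 1211.
Re < 2300 → laminar flow, so f = 64/Re = 64/1211 = 0.05285 (the turbulent correlation is not needed).
Darcy-Weisbach: ΔP = f(L/D)(ρV²/2) = 0.05285·(1720/0.582)·(900·0.02612²/2) = 0.05285·2955·0.3071 = 47.97 Pa.
Head loss h_f = ΔP/(ρg) = 47.97/(900·9.81) = 0.00543 m.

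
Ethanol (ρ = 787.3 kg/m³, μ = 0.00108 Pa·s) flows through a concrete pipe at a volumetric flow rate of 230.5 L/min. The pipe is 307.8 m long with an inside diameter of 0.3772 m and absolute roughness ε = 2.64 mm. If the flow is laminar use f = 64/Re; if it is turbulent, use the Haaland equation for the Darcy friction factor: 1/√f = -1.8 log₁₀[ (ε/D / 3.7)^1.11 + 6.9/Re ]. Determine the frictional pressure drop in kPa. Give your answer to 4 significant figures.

Q = 230.5 L/min = 230.5/60000 = 0.003842 m³/s.
Cross-sectional area A = πD²/4 = π(0.3772)²/4 = 0.1117 m²; mean velocity V = Q/A = 0.003842/0.1117 = 0.03438 m/s.
Reynolds number Re = ρVD/μ = 787.3 · 0.03438 · 0.3772 / 0.00108 = 9453.
Re > 4000 → turbulent. Relative roughness ε/D = 0.00264/0.3772 = 0.007. Haaland: 1/√f = -1.8 log₁₀[(0.007/3.7)^1.11 + 6.9/9453] = -1.8 log₁₀[0.000949 + 0.00073] = 4.995, so f = 0.04008.
Darcy-Weisbach: ΔP = f(L/D)(ρV²/2) = 0.04008·(307.8/0.3772)·(787.3·0.03438²/2) = 0.04008·816·0.4652 = 15.22 Pa.
ΔP = 15.22 Pa = 0.01522 kPa.

ΔP ≈ 0.01522 kPa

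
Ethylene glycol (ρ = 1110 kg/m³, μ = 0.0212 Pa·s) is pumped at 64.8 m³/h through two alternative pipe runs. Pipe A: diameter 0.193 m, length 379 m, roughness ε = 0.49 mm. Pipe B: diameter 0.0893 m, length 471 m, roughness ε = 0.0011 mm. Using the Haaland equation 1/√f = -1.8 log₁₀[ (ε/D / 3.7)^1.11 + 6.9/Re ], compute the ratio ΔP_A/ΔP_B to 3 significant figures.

Pipe A: V = Q/A = 0.018/0.02926 = 0.6153 m/s; Re = 6217; ε/D = 0.00254; Haaland → f = 0.03804; ΔP_A = f(L/D)(ρV²/2) = 1.569e+04 Pa.
Pipe B: V = Q/A = 0.018/0.006263 = 2.874 m/s; Re = 1.344e+04; ε/D = 1.23e-05; Haaland → f = 0.02854; ΔP_B = f(L/D)(ρV²/2) = 6.899e+05 Pa.
ΔP_A/ΔP_B = 1.569e+04/6.899e+05 = 0.0227.

ΔP_A/ΔP_B ≈ 0.0227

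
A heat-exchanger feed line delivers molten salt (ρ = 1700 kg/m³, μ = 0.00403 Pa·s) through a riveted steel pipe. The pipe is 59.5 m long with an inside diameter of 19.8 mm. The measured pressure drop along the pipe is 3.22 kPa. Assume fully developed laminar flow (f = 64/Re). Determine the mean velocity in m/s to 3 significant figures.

V ≈ 0.165 m/s

For laminar flow, f = 64/Re with Re = ρVD/μ, so Darcy-Weisbach reduces to ΔP = 32μLV/D². Solving for V: V = ΔP·D²/(32μL) = 3220·(0.0198)²/(32·0.00403·59.5) = 0.1645 m/s.
Check: Re = ρVD/μ = 1700·0.1645·0.0198/0.00403 = 1374 < 2300, so the laminar assumption holds.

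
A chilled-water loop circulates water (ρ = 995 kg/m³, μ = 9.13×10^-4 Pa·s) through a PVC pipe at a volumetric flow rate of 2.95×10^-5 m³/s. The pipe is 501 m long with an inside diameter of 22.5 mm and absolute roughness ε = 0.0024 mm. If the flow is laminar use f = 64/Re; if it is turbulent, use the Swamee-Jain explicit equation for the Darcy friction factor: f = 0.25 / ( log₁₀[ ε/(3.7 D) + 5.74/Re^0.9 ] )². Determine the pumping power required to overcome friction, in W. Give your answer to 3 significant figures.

Cross-sectional area A = πD²/4 = π(0.0225)²/4 = 0.0003976 m²; mean velocity V = Q/A = 2.95e-05/0.0003976 = 0.07419 m/s.
Reynolds number Re = ρVD/μ = 995 · 0.07419 · 0.0225 / 0.000913 = 1819.
Re < 2300 → laminar flow, so f = 64/Re = 64/1819 = 0.03518 (the turbulent correlation is not needed).
Darcy-Weisbach: ΔP = f(L/D)(ρV²/2) = 0.03518·(501/0.0225)·(995·0.07419²/2) = 0.03518·2.227e+04·2.739 = 2145 Pa.
Pumping power P = QΔP = 2.95e-05·2145 = 0.06328 W = 0.0633 W.

P ≈ 0.0633 W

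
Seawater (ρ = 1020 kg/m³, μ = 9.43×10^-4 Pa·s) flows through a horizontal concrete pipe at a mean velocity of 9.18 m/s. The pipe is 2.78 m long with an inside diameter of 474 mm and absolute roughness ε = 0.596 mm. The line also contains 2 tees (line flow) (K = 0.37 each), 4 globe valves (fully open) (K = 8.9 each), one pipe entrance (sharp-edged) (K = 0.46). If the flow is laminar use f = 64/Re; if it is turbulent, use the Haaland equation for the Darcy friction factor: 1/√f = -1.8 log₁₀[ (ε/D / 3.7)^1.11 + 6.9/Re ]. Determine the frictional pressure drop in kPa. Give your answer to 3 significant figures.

Reynolds number Re = ρVD/μ = 1020 · 9.18 · 0.474 / 0.000943 = 4.707e+06.
Re > 4000 → turbulent. Relative roughness ε/D = 0.000596/0.474 = 0.00126. Haaland: 1/√f = -1.8 log₁₀[(0.00126/3.7)^1.11 + 6.9/4.707e+06] = -1.8 log₁₀[0.000141 + 1.47e-06] = 6.922, so f = 0.02087.
Total minor-loss coefficient ΣK = 2·0.37 + 4·8.9 + 1·0.46 = 36.8.
ΔP = [f·L/D + ΣK]·(ρV²/2) = [0.02087·2.78/0.474 + 36.8]·(1020·9.18²/2) = [0.1224 + 36.8]·4.298e+04 = 1.587e+06 Pa.
ΔP = 1.587e+06 Pa = 1590 kPa.

ΔP ≈ 1590 kPa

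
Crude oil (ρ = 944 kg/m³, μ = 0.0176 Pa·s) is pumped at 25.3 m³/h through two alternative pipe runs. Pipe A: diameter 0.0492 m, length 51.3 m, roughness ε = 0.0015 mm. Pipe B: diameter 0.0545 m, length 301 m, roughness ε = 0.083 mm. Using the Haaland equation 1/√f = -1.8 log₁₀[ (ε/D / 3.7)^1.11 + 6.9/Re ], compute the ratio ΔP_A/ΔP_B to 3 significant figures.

Pipe A: V = Q/A = 0.007028/0.001901 = 3.697 m/s; Re = 9755; ε/D = 3.05e-05; Haaland → f = 0.03113; ΔP_A = f(L/D)(ρV²/2) = 2.093e+05 Pa.
Pipe B: V = Q/A = 0.007028/0.002333 = 3.013 m/s; Re = 8806; ε/D = 0.00152; Haaland → f = 0.03387; ΔP_B = f(L/D)(ρV²/2) = 8.014e+05 Pa.
ΔP_A/ΔP_B = 2.093e+05/8.014e+05 = 0.261.

ΔP_A/ΔP_B ≈ 0.261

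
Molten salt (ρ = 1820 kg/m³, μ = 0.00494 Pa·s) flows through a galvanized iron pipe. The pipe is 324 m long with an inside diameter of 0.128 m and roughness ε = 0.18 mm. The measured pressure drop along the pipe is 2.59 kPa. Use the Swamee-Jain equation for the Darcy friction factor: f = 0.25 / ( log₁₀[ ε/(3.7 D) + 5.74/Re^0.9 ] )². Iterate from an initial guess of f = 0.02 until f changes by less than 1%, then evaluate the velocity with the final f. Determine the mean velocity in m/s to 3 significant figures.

V ≈ 0.180 m/s

Rearranging Darcy-Weisbach: V = √(2·ΔP·D/(f·L·ρ)). With ε/D = 0.00018/0.128 = 0.00141, iterate starting from f = 0.02:
  f = 0.02 → V = √(2·2590·0.128/(0.02·324·1820)) = 0.2371 m/s; Re = ρVD/μ = 1.118e+04; f → 0.0325
  f = 0.0325 → V = 0.186 m/s; Re = 8772; f → 0.03433
  f = 0.03433 → V = 0.181 m/s; Re = 8534; f → 0.03456
Converged (Δf/f < 1%). With the final f = 0.03456: V = √(2·2590·0.128/(0.03456·324·1820)) = 0.1804 m/s.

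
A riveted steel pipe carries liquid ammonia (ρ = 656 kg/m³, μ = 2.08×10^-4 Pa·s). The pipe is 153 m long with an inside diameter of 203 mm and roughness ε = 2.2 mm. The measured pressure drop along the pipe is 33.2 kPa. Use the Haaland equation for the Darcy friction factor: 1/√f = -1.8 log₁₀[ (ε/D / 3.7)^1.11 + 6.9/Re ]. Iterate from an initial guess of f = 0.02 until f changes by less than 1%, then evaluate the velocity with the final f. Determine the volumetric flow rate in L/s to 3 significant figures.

Rearranging Darcy-Weisbach: V = √(2·ΔP·D/(f·L·ρ)). With ε/D = 0.0022/0.203 = 0.0108, iterate starting from f = 0.02:
  f = 0.02 → V = √(2·3.32e+04·0.203/(0.02·153·656)) = 2.591 m/s; Re = ρVD/μ = 1.659e+06; f → 0.03907
  f = 0.03907 → V = 1.854 m/s; Re = 1.187e+06; f → 0.03908
Converged (Δf/f < 1%). With the final f = 0.03908: V = √(2·3.32e+04·0.203/(0.03908·153·656)) = 1.854 m/s.
Q = V·A = 1.854·(π/4·0.203²) = 0.06 m³/s = 60.0 L/s.

Q ≈ 60.0 L/s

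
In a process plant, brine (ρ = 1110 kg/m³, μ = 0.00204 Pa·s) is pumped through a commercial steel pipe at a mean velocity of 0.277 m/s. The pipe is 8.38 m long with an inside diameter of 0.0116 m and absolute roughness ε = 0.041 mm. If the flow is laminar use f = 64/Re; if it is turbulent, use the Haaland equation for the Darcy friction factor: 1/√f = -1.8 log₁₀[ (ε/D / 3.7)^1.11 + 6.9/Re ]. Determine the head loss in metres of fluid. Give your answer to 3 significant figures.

h_f ≈ 0.103 m

Reynolds number Re = ρVD/μ = 1110 · 0.277 · 0.0116 / 0.00204 = 1748.
Re < 2300 → laminar flow, so f = 64/Re = 64/1748 = 0.03661 (the turbulent correlation is not needed).
Darcy-Weisbach: ΔP = f(L/D)(ρV²/2) = 0.03661·(8.38/0.0116)·(1110·0.277²/2) = 0.03661·722.4·42.58 = 1126 Pa.
Head loss h_f = ΔP/(ρg) = 1126/(1110·9.81) = 0.103 m.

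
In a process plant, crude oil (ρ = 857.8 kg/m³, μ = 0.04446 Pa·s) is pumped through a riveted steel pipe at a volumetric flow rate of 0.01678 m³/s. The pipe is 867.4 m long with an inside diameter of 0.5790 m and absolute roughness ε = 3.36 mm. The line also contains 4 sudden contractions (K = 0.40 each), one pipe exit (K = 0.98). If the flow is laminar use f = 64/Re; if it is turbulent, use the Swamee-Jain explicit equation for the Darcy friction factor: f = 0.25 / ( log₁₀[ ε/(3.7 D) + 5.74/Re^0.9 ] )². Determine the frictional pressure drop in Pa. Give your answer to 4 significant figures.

ΔP ≈ 239.1 Pa

Cross-sectional area A = πD²/4 = π(0.579)²/4 = 0.2633 m²; mean velocity V = Q/A = 0.01678/0.2633 = 0.06373 m/s.
Reynolds number Re = ρVD/μ = 857.8 · 0.06373 · 0.579 / 0.0445 = 711.9.
Re < 2300 → laminar flow, so f = 64/Re = 64/711.9 = 0.0899 (the turbulent correlation is not needed).
Total minor-loss coefficient ΣK = 4·0.4 + 1·0.98 = 2.58.
ΔP = [f·L/D + ΣK]·(ρV²/2) = [0.0899·867.4/0.579 + 2.58]·(857.8·0.06373²/2) = [134.7 + 2.58]·1.742 = 239.1 Pa.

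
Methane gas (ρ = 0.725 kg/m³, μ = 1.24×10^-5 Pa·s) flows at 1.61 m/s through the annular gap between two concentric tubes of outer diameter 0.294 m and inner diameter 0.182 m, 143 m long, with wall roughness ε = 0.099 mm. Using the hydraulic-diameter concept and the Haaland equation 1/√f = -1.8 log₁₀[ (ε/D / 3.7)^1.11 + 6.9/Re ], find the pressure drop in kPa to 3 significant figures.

Hydraulic diameter D_h = 4A/P = D_o - D_i = 0.294 - 0.182 = 0.112 m.
Re = ρVD_h/μ = 0.725·1.61·0.112/1.24e-05 = 1.054e+04.
ε/D_h = 9.9e-05/0.112 = 0.000884; Haaland gives 1/√f = -1.8 log₁₀[9.55e-05+0.000654] = 5.625, so f = 0.03161.
ΔP = f(L/D_h)(ρV²/2) = 0.03161·143/0.112·0.9396 = 37.92 Pa.
ΔP = 0.0379 kPa.

ΔP ≈ 0.0379 kPa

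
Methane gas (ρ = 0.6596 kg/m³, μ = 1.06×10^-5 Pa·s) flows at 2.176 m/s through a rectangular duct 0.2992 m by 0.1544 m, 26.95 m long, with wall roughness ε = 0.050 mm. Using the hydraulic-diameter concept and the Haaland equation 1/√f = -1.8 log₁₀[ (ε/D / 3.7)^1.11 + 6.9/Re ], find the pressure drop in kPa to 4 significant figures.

Hydraulic diameter D_h = 4A/P = 4·(0.2992·0.1544)/(2·(0.2992+0.1544)) = 0.1848/0.9072 = 0.2037 m.
Re = ρVD_h/μ = 0.6596·2.176·0.2037/1.06e-05 = 2.758e+04.
ε/D_h = 5e-05/0.2037 = 0.000245; Haaland gives 1/√f = -1.8 log₁₀[2.3e-05+0.00025] = 6.414, so f = 0.02431.
ΔP = f(L/D_h)(ρV²/2) = 0.02431·26.95/0.2037·1.562 = 5.022 Pa.
ΔP = 0.005022 kPa.

ΔP ≈ 0.005022 kPa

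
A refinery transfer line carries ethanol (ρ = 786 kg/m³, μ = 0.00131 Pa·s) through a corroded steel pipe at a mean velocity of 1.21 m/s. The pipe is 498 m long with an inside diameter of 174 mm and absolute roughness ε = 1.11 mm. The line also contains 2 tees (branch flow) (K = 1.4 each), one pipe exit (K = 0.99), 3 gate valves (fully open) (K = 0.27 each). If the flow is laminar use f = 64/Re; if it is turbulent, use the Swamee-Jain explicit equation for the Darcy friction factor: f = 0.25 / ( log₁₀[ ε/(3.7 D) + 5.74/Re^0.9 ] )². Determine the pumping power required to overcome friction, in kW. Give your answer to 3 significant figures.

P ≈ 1.67 kW

Reynolds number Re = ρVD/μ = 786 · 1.21 · 0.174 / 0.00131 = 1.263e+05.
Re > 4000 → turbulent. Relative roughness ε/D = 0.00111/0.174 = 0.00638. Swamee-Jain: f = 0.25/(log₁₀[0.00638/3.7 + 5.74/1.263e+05^0.9])² = 0.25/(log₁₀[0.00172 + 0.000147])² = 0.25/(-2.728)² = 0.0336.
Total minor-loss coefficient ΣK = 2·1.4 + 1·0.99 + 3·0.27 = 4.6.
ΔP = [f·L/D + ΣK]·(ρV²/2) = [0.0336·498/0.174 + 4.6]·(786·1.21²/2) = [96.15 + 4.6]·575.4 = 5.797e+04 Pa.
Q = V·A = 1.21·0.02378 = 0.02877 m³/s.
Pumping power P = QΔP = 0.02877·5.797e+04 = 1668 W = 1.67 kW.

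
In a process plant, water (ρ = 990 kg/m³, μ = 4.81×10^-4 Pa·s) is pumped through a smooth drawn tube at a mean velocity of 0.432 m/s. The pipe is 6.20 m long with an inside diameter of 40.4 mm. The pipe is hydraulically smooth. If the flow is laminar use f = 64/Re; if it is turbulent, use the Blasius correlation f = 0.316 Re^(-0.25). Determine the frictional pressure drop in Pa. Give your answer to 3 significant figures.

Reynolds number Re = ρVD/μ = 990 · 0.432 · 0.0404 / 0.000481 = 3.592e+04.
Re > 4000 → turbulent. Smooth-pipe (Blasius): f = 0.316 Re^(-0.25) = 0.316/(3.592e+04)^0.25 = 0.02295.
Darcy-Weisbach: ΔP = f(L/D)(ρV²/2) = 0.02295·(6.2/0.0404)·(990·0.432²/2) = 0.02295·153.5·92.38 = 325.4 Pa.

ΔP ≈ 325 Pa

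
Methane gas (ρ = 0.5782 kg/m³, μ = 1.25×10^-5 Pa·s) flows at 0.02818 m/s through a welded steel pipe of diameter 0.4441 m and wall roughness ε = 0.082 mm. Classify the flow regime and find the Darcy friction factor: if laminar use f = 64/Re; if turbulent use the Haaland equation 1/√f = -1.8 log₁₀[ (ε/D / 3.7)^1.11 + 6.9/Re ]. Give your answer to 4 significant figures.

Re = ρVD/μ = 0.5782·0.02818·0.4441/1.25e-05 = 578.9.
Re < 2300 → laminar, so f = 64/Re = 0.1106 (roughness is irrelevant in laminar flow).

f ≈ 0.1106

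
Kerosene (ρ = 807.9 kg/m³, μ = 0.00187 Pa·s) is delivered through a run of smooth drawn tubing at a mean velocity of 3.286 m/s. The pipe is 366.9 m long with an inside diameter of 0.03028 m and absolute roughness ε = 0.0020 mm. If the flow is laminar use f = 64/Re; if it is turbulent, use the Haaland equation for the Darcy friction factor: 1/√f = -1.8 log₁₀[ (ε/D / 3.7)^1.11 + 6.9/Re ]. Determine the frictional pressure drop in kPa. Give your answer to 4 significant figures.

Reynolds number Re = ρVD/μ = 807.9 · 3.286 · 0.03028 / 0.00187 = 4.299e+04.
Re > 4000 → turbulent. Relative roughness ε/D = 2e-06/0.03028 = 6.61e-05. Haaland: 1/√f = -1.8 log₁₀[(6.61e-05/3.7)^1.11 + 6.9/4.299e+04] = -1.8 log₁₀[5.36e-06 + 0.000161] = 6.804, so f = 0.0216.
Darcy-Weisbach: ΔP = f(L/D)(ρV²/2) = 0.0216·(366.9/0.03028)·(807.9·3.286²/2) = 0.0216·1.212e+04·4362 = 1.141e+06 Pa.
ΔP = 1.141e+06 Pa = 1141 kPa.

ΔP ≈ 1141 kPa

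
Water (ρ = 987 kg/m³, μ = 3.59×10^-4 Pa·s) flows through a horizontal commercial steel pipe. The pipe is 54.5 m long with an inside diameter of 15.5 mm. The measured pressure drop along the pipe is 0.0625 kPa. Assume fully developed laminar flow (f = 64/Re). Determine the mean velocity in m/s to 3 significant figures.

V ≈ 0.0240 m/s

For laminar flow, f = 64/Re with Re = ρVD/μ, so Darcy-Weisbach reduces to ΔP = 32μLV/D². Solving for V: V = ΔP·D²/(32μL) = 62.5·(0.0155)²/(32·0.000359·54.5) = 0.02398 m/s.
Check: Re = ρVD/μ = 987·0.02398·0.0155/0.000359 = 1022 < 2300, so the laminar assumption holds.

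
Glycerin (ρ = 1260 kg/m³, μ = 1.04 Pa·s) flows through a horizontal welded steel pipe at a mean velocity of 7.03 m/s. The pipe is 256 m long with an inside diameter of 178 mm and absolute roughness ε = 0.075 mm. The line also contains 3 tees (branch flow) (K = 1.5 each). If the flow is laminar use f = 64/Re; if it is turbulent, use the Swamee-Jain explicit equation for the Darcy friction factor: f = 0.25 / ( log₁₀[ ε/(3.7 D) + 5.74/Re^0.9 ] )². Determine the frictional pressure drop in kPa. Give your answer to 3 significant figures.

ΔP ≈ 2030 kPa

Reynolds number Re = ρVD/μ = 1260 · 7.03 · 0.178 / 1.04 = 1516.
Re < 2300 → laminar flow, so f = 64/Re = 64/1516 = 0.04222 (the turbulent correlation is not needed).
Total minor-loss coefficient ΣK = 3·1.5 = 4.5.
ΔP = [f·L/D + ΣK]·(ρV²/2) = [0.04222·256/0.178 + 4.5]·(1260·7.03²/2) = [60.71 + 4.5]·3.114e+04 = 2.03e+06 Pa.
ΔP = 2.03e+06 Pa = 2030 kPa.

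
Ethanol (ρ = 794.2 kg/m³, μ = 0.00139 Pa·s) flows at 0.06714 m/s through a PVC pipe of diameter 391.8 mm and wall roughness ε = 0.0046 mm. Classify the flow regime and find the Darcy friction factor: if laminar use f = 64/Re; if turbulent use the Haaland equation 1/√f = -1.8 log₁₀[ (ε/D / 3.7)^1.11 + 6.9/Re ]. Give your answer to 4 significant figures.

f ≈ 0.02771

Re = ρVD/μ = 794.2·0.06714·0.3918/0.00139 = 1.503e+04.
Re > 4000 → turbulent. ε/D = 4.6e-06/0.3918 = 1.17e-05; Haaland: 1/√f = -1.8 log₁₀[7.88e-07 + 0.000459] = 6.007, so f = 0.02771.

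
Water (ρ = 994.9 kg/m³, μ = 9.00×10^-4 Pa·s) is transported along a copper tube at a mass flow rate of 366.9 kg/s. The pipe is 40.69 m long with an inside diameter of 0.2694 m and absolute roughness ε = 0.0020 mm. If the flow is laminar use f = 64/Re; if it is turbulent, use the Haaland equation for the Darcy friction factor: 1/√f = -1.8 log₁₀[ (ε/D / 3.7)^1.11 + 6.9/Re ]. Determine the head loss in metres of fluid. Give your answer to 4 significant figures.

A = πD²/4 = π(0.2694)²/4 = 0.057 m²; mean velocity V = ṁ/(ρA) = 366.9/(994.9 · 0.057) = 6.47 m/s.
Reynolds number Re = ρVD/μ = 994.9 · 6.47 · 0.2694 / 0.0009 = 1.927e+06.
Re > 4000 → turbulent. Relative roughness ε/D = 2e-06/0.2694 = 7.42e-06. Haaland: 1/√f = -1.8 log₁₀[(7.42e-06/3.7)^1.11 + 6.9/1.927e+06] = -1.8 log₁₀[4.74e-07 + 3.58e-06] = 9.706, so f = 0.01062.
Darcy-Weisbach: ΔP = f(L/D)(ρV²/2) = 0.01062·(40.69/0.2694)·(994.9·6.47²/2) = 0.01062·151·2.082e+04 = 3.339e+04 Pa.
Head loss h_f = ΔP/(ρg) = 3.339e+04/(994.9·9.81) = 3.421 m.

h_f ≈ 3.421 m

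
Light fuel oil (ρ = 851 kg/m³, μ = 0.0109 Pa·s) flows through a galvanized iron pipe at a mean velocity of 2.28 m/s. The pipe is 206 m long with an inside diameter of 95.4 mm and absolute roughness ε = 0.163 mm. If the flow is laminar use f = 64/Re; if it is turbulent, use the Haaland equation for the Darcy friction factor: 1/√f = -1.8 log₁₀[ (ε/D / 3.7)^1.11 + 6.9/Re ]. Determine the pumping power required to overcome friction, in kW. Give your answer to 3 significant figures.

Reynolds number Re = ρVD/μ = 851 · 2.28 · 0.0954 / 0.0109 = 1.698e+04.
Re > 4000 → turbulent. Relative roughness ε/D = 0.000163/0.0954 = 0.00171. Haaland: 1/√f = -1.8 log₁₀[(0.00171/3.7)^1.11 + 6.9/1.698e+04] = -1.8 log₁₀[0.000198 + 0.000406] = 5.793, so f = 0.0298.
Darcy-Weisbach: ΔP = f(L/D)(ρV²/2) = 0.0298·(206/0.0954)·(851·2.28²/2) = 0.0298·2159·2212 = 1.423e+05 Pa.
Q = V·A = 2.28·0.007148 = 0.0163 m³/s.
Pumping power P = QΔP = 0.0163·1.423e+05 = 2319 W = 2.32 kW.

P ≈ 2.32 kW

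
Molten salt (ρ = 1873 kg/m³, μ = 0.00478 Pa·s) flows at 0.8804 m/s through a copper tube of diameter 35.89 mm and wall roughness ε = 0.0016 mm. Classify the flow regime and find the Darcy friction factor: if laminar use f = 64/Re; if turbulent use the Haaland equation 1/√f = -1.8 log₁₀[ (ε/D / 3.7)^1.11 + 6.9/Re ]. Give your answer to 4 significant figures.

f ≈ 0.02920

Re = ρVD/μ = 1873·0.8804·0.03589/0.00478 = 1.238e+04.
Re > 4000 → turbulent. ε/D = 1.6e-06/0.03589 = 4.46e-05; Haaland: 1/√f = -1.8 log₁₀[3.47e-06 + 0.000557] = 5.852, so f = 0.0292.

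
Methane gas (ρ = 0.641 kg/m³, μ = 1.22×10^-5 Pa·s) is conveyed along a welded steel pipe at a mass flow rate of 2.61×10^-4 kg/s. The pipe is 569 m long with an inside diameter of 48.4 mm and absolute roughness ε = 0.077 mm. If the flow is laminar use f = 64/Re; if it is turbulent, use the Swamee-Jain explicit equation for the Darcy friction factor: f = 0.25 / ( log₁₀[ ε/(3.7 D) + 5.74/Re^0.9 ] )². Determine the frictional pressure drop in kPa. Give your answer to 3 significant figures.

ΔP ≈ 0.0210 kPa

A = πD²/4 = π(0.0484)²/4 = 0.00184 m²; mean velocity V = ṁ/(ρA) = 0.000261/(0.641 · 0.00184) = 0.2213 m/s.
Reynolds number Re = ρVD/μ = 0.641 · 0.2213 · 0.0484 / 1.22e-05 = 562.8.
Re < 2300 → laminar flow, so f = 64/Re = 64/562.8 = 0.1137 (the turbulent correlation is not needed).
Darcy-Weisbach: ΔP = f(L/D)(ρV²/2) = 0.1137·(569/0.0484)·(0.641·0.2213²/2) = 0.1137·1.176e+04·0.0157 = 20.99 Pa.
ΔP = 20.99 Pa = 0.0210 kPa.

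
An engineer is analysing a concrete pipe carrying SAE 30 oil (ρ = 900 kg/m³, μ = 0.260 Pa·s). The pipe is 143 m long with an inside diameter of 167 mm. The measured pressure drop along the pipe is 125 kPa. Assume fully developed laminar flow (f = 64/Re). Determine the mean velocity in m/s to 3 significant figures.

V ≈ 2.93 m/s

For laminar flow, f = 64/Re with Re = ρVD/μ, so Darcy-Weisbach reduces to ΔP = 32μLV/D². Solving for V: V = ΔP·D²/(32μL) = 1.25e+05·(0.167)²/(32·0.26·143) = 2.93 m/s.
Check: Re = ρVD/μ = 900·2.93·0.167/0.26 = 1694 < 2300, so the laminar assumption holds.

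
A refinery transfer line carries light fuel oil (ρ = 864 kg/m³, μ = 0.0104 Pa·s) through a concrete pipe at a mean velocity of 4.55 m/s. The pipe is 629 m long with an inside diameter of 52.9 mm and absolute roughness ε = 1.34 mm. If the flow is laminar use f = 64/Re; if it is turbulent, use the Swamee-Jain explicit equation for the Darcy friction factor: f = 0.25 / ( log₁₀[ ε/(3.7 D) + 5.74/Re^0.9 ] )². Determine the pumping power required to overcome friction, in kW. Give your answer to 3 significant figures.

Reynolds number Re = ρVD/μ = 864 · 4.55 · 0.0529 / 0.0104 = 2e+04.
Re > 4000 → turbulent. Relative roughness ε/D = 0.00134/0.0529 = 0.0253. Swamee-Jain: f = 0.25/(log₁₀[0.0253/3.7 + 5.74/2e+04^0.9])² = 0.25/(log₁₀[0.00685 + 0.000773])² = 0.25/(-2.118)² = 0.05572.
Darcy-Weisbach: ΔP = f(L/D)(ρV²/2) = 0.05572·(629/0.0529)·(864·4.55²/2) = 0.05572·1.189e+04·8943 = 5.926e+06 Pa.
Q = V·A = 4.55·0.002198 = 0.01 m³/s.
Pumping power P = QΔP = 0.01·5.926e+06 = 59260 W = 59.3 kW.

P ≈ 59.3 kW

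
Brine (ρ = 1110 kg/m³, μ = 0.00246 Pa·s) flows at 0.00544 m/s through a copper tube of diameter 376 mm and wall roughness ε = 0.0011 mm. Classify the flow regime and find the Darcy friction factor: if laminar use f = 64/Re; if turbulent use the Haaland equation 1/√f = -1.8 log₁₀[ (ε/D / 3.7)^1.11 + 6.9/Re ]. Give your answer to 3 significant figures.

f ≈ 0.0693

Re = ρVD/μ = 1110·0.00544·0.376/0.00246 = 922.9.
Re < 2300 → laminar, so f = 64/Re = 0.06934 (roughness is irrelevant in laminar flow).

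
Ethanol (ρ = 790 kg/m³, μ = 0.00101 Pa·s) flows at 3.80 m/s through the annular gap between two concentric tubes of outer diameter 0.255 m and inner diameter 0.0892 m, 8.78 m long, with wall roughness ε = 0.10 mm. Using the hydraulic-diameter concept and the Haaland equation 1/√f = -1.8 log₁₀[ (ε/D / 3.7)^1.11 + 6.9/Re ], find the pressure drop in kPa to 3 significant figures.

ΔP ≈ 5.50 kPa

Hydraulic diameter D_h = 4A/P = D_o - D_i = 0.255 - 0.0892 = 0.1658 m.
Re = ρVD_h/μ = 790·3.8·0.1658/0.00101 = 4.928e+05.
ε/D_h = 0.0001/0.1658 = 0.000603; Haaland gives 1/√f = -1.8 log₁₀[6.25e-05+1.4e-05] = 7.41, so f = 0.01821.
ΔP = f(L/D_h)(ρV²/2) = 0.01821·8.78/0.1658·5704 = 5501 Pa.
ΔP = 5.50 kPa.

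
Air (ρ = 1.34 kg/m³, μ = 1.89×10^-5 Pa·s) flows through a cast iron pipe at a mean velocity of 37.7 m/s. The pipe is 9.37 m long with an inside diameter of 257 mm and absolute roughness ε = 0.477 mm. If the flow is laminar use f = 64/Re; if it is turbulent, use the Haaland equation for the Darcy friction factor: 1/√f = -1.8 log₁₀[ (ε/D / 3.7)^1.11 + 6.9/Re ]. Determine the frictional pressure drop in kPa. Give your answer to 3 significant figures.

Reynolds number Re = ρVD/μ = 1.34 · 37.7 · 0.257 / 1.89e-05 = 6.869e+05.
Re > 4000 → turbulent. Relative roughness ε/D = 0.000477/0.257 = 0.00186. Haaland: 1/√f = -1.8 log₁₀[(0.00186/3.7)^1.11 + 6.9/6.869e+05] = -1.8 log₁₀[0.000217 + 1e-05] = 6.557, so f = 0.02326.
Darcy-Weisbach: ΔP = f(L/D)(ρV²/2) = 0.02326·(9.37/0.257)·(1.34·37.7²/2) = 0.02326·36.46·952.3 = 807.4 Pa.
ΔP = 807.4 Pa = 0.807 kPa.

ΔP ≈ 0.807 kPa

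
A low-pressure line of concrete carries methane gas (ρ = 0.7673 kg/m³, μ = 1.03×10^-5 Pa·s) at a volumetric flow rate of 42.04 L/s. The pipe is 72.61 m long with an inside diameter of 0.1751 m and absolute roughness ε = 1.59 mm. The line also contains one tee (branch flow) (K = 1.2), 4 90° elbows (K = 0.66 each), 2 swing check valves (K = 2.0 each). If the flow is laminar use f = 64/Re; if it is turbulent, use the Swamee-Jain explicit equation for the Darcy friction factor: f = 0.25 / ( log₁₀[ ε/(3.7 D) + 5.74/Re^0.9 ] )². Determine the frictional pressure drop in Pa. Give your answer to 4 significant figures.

Q = 42.04 L/s = 42.04/1000 = 0.04204 m³/s.
Cross-sectional area A = πD²/4 = π(0.1751)²/4 = 0.02408 m²; mean velocity V = Q/A = 0.04204/0.02408 = 1.746 m/s.
Reynolds number Re = ρVD/μ = 0.7673 · 1.746 · 0.1751 / 1.03e-05 = 2.277e+04.
Re > 4000 → turbulent. Relative roughness ε/D = 0.00159/0.1751 = 0.00908. Swamee-Jain: f = 0.25/(log₁₀[0.00908/3.7 + 5.74/2.277e+04^0.9])² = 0.25/(log₁₀[0.00245 + 0.000687])² = 0.25/(-2.503)² = 0.03991.
Total minor-loss coefficient ΣK = 1·1.2 + 4·0.66 + 2·2 = 7.84.
ΔP = [f·L/D + ΣK]·(ρV²/2) = [0.03991·72.61/0.1751 + 7.84]·(0.7673·1.746²/2) = [16.55 + 7.84]·1.169 = 28.52 Pa.

ΔP ≈ 28.52 Pa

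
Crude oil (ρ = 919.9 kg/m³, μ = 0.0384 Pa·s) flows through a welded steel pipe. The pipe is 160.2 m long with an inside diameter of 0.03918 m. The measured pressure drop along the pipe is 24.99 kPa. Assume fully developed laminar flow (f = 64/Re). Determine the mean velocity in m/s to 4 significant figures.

V ≈ 0.1949 m/s

For laminar flow, f = 64/Re with Re = ρVD/μ, so Darcy-Weisbach reduces to ΔP = 32μLV/D². Solving for V: V = ΔP·D²/(32μL) = 2.499e+04·(0.03918)²/(32·0.0384·160.2) = 0.1949 m/s.
Check: Re = ρVD/μ = 919.9·0.1949·0.03918/0.0384 = 182.9 < 2300, so the laminar assumption holds.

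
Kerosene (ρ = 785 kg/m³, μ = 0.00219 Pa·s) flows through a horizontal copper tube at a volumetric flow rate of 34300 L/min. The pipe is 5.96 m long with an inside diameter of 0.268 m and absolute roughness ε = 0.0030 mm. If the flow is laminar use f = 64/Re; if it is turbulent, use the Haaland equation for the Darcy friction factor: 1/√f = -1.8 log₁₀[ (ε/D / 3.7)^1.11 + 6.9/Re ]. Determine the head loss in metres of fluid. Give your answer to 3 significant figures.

Q = 34300 L/min = 34300/60000 = 0.5717 m³/s.
Cross-sectional area A = πD²/4 = π(0.268)²/4 = 0.05641 m²; mean velocity V = Q/A = 0.5717/0.05641 = 10.13 m/s.
Reynolds number Re = ρVD/μ = 785 · 10.13 · 0.268 / 0.00219 = 9.735e+05.
Re > 4000 → turbulent. Relative roughness ε/D = 3e-06/0.268 = 1.12e-05. Haaland: 1/√f = -1.8 log₁₀[(1.12e-05/3.7)^1.11 + 6.9/9.735e+05] = -1.8 log₁₀[7.48e-07 + 7.09e-06] = 9.191, so f = 0.01184.
Darcy-Weisbach: ΔP = f(L/D)(ρV²/2) = 0.01184·(5.96/0.268)·(785·10.13²/2) = 0.01184·22.24·4.031e+04 = 1.061e+04 Pa.
Head loss h_f = ΔP/(ρg) = 1.061e+04/(785·9.81) = 1.38 m.

h_f ≈ 1.38 m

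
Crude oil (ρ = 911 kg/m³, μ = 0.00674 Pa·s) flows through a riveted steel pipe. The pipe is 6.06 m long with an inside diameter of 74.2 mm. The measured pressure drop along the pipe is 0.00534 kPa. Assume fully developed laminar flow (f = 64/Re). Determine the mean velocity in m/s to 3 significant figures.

For laminar flow, f = 64/Re with Re = ρVD/μ, so Darcy-Weisbach reduces to ΔP = 32μLV/D². Solving for V: V = ΔP·D²/(32μL) = 5.34·(0.0742)²/(32·0.00674·6.06) = 0.02249 m/s.
Check: Re = ρVD/μ = 911·0.02249·0.0742/0.00674 = 225.6 < 2300, so the laminar assumption holds.

V ≈ 0.0225 m/s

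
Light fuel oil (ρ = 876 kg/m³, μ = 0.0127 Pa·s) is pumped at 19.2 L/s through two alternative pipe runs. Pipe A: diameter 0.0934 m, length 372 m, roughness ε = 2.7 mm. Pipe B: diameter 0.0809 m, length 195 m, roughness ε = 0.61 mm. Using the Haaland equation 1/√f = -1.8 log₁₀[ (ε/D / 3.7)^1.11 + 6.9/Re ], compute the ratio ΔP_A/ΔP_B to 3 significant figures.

ΔP_A/ΔP_B ≈ 1.44

Pipe A: V = Q/A = 0.0192/0.006851 = 2.802 m/s; Re = 1.805e+04; ε/D = 0.0289; Haaland → f = 0.05813; ΔP_A = f(L/D)(ρV²/2) = 7.964e+05 Pa.
Pipe B: V = Q/A = 0.0192/0.00514 = 3.735 m/s; Re = 2.084e+04; ε/D = 0.00754; Haaland → f = 0.03758; ΔP_B = f(L/D)(ρV²/2) = 5.535e+05 Pa.
ΔP_A/ΔP_B = 7.964e+05/5.535e+05 = 1.44.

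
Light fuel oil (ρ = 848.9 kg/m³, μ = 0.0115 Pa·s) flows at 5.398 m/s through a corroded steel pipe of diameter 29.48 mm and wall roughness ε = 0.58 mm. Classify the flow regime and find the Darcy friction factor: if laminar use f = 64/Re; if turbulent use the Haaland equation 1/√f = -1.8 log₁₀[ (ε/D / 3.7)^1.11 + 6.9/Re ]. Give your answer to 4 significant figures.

f ≈ 0.05156

Re = ρVD/μ = 848.9·5.398·0.02948/0.0115 = 1.175e+04.
Re > 4000 → turbulent. ε/D = 0.00058/0.02948 = 0.0197; Haaland: 1/√f = -1.8 log₁₀[0.00299 + 0.000587] = 4.404, so f = 0.05156.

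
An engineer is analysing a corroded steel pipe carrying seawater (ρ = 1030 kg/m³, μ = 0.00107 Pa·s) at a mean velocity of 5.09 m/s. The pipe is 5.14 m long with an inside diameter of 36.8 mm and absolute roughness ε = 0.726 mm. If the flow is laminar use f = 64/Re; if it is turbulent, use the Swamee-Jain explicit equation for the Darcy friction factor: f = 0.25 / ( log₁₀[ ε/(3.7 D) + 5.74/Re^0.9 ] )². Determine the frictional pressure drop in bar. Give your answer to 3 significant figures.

ΔP ≈ 0.909 bar

Reynolds number Re = ρVD/μ = 1030 · 5.09 · 0.0368 / 0.00107 = 1.803e+05.
Re > 4000 → turbulent. Relative roughness ε/D = 0.000726/0.0368 = 0.0197. Swamee-Jain: f = 0.25/(log₁₀[0.0197/3.7 + 5.74/1.803e+05^0.9])² = 0.25/(log₁₀[0.00533 + 0.000107])² = 0.25/(-2.265)² = 0.04875.
Darcy-Weisbach: ΔP = f(L/D)(ρV²/2) = 0.04875·(5.14/0.0368)·(1030·5.09²/2) = 0.04875·139.7·1.334e+04 = 9.086e+04 Pa.
ΔP = 9.086e+04 Pa = 0.909 bar.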